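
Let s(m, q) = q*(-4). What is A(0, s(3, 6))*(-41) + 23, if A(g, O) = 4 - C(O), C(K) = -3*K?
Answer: 2811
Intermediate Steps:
s(m, q) = -4*q
A(g, O) = 4 + 3*O (A(g, O) = 4 - (-3)*O = 4 + 3*O)
A(0, s(3, 6))*(-41) + 23 = (4 + 3*(-4*6))*(-41) + 23 = (4 + 3*(-24))*(-41) + 23 = (4 - 72)*(-41) + 23 = -68*(-41) + 23 = 2788 + 23 = 2811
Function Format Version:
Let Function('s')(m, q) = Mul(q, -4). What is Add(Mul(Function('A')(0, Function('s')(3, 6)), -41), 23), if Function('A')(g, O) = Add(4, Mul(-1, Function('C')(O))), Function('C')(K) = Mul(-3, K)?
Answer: 2811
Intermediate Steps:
Function('s')(m, q) = Mul(-4, q)
Function('A')(g, O) = Add(4, Mul(3, O)) (Function('A')(g, O) = Add(4, Mul(-1, Mul(-3, O))) = Add(4, Mul(3, O)))
Add(Mul(Function('A')(0, Function('s')(3, 6)), -41), 23) = Add(Mul(Add(4, Mul(3, Mul(-4, 6))), -41), 23) = Add(Mul(Add(4, Mul(3, -24)), -41), 23) = Add(Mul(Add(4, -72), -41), 23) = Add(Mul(-68, -41), 23) = Add(2788, 23) = 2811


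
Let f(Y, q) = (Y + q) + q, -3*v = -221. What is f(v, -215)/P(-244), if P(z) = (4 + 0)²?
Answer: -1069/48 ≈ -22.271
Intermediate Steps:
v = 221/3 (v = -⅓*(-221) = 221/3 ≈ 73.667)
P(z) = 16 (P(z) = 4² = 16)
f(Y, q) = Y + 2*q
f(v, -215)/P(-244) = (221/3 + 2*(-215))/16 = (221/3 - 430)*(1/16) = -1069/3*1/16 = -1069/48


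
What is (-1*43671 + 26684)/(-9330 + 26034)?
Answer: -16987/16704 ≈ -1.0169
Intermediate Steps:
(-1*43671 + 26684)/(-9330 + 26034) = (-43671 + 26684)/16704 = -16987*1/16704 = -16987/16704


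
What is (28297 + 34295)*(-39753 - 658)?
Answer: -2529405312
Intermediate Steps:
(28297 + 34295)*(-39753 - 658) = 62592*(-40411) = -2529405312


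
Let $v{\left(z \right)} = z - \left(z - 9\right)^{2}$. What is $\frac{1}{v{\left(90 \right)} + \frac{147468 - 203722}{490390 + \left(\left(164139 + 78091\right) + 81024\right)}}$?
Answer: $- \frac{406822}{2632573289} \approx -0.00015453$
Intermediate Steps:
$v{\left(z \right)} = z - \left(-9 + z\right)^{2}$
$\frac{1}{v{\left(90 \right)} + \frac{147468 - 203722}{490390 + \left(\left(164139 + 78091\right) + 81024\right)}} = \frac{1}{\left(90 - \left(-9 + 90\right)^{2}\right) + \frac{147468 - 203722}{490390 + \left(\left(164139 + 78091\right) + 81024\right)}} = \frac{1}{\left(90 - 81^{2}\right) - \frac{56254}{490390 + \left(242230 + 81024\right)}} = \frac{1}{\left(90 - 6561\right) - \frac{56254}{490390 + 323254}} = \frac{1}{\left(90 - 6561\right) - \frac{56254}{813644}} = \frac{1}{-6471 - \frac{28127}{406822}} = \frac{1}{- \frac{2632573289}{406822}} = - \frac{406822}{2632573289}$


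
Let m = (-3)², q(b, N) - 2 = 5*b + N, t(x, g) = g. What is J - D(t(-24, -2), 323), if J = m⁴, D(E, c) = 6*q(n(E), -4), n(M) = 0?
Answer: 6573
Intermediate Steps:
q(b, N) = 2 + N + 5*b (q(b, N) = 2 + (5*b + N) = 2 + (N + 5*b) = 2 + N + 5*b)
D(E, c) = -12 (D(E, c) = 6*(2 - 4 + 5*0) = 6*(2 - 4 + 0) = 6*(-2) = -12)
m = 9
J = 6561 (J = 9⁴ = 6561)
J - D(t(-24, -2), 323) = 6561 - 1*(-12) = 6561 + 12 = 6573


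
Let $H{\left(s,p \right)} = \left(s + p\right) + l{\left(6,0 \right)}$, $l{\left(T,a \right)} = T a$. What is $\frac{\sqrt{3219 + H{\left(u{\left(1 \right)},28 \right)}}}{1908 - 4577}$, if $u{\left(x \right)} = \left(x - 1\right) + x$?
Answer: $- \frac{4 \sqrt{203}}{2669} \approx -0.021353$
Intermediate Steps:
$u{\left(x \right)} = -1 + 2 x$ ($u{\left(x \right)} = \left(-1 + x\right) + x = -1 + 2 x$)
$H{\left(s,p \right)} = p + s$ ($H{\left(s,p \right)} = \left(s + p\right) + 6 \cdot 0 = \left(p + s\right) + 0 = p + s$)
$\frac{\sqrt{3219 + H{\left(u{\left(1 \right)},28 \right)}}}{1908 - 4577} = \frac{\sqrt{3219 + \left(28 + \left(-1 + 2 \cdot 1\right)\right)}}{1908 - 4577} = \frac{\sqrt{3219 + \left(28 + \left(-1 + 2\right)\right)}}{1908 - 4577} = \frac{\sqrt{3219 + \left(28 + 1\right)}}{-2669} = \sqrt{3219 + 29} \left(- \frac{1}{2669}\right) = \sqrt{3248} \left(- \frac{1}{2669}\right) = 4 \sqrt{203} \left(- \frac{1}{2669}\right) = - \frac{4 \sqrt{203}}{2669}$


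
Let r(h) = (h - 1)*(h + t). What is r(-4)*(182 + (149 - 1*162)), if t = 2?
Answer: 1690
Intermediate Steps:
r(h) = (-1 + h)*(2 + h) (r(h) = (h - 1)*(h + 2) = (-1 + h)*(2 + h))
r(-4)*(182 + (149 - 1*162)) = (-2 - 4 + (-4)²)*(182 + (149 - 1*162)) = (-2 - 4 + 16)*(182 + (149 - 162)) = 10*(182 - 13) = 10*169 = 1690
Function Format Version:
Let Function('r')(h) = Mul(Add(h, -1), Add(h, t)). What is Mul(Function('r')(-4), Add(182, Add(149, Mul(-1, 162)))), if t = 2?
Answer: 1690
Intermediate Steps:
Function('r')(h) = Mul(Add(-1, h), Add(2, h)) (Function('r')(h) = Mul(Add(h, -1), Add(h, 2)) = Mul(Add(-1, h), Add(2, h)))
Mul(Function('r')(-4), Add(182, Add(149, Mul(-1, 162)))) = Mul(Add(-2, -4, Pow(-4, 2)), Add(182, Add(149, Mul(-1, 162)))) = Mul(Add(-2, -4, 16), Add(182, Add(149, -162))) = Mul(10, Add(182, -13)) = Mul(10, 169) = 1690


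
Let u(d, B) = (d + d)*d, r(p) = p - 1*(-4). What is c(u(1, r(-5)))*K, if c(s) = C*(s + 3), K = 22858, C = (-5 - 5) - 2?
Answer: -1371480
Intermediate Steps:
C = -12 (C = -10 - 2 = -12)
r(p) = 4 + p (r(p) = p + 4 = 4 + p)
u(d, B) = 2*d² (u(d, B) = (2*d)*d = 2*d²)
c(s) = -36 - 12*s (c(s) = -12*(s + 3) = -12*(3 + s) = -36 - 12*s)
c(u(1, r(-5)))*K = (-36 - 24*1²)*22858 = (-36 - 24)*22858 = -60*22858 = -1371480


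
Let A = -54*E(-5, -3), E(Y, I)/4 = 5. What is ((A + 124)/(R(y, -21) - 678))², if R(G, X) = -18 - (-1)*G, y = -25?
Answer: 913936/519841 ≈ 1.7581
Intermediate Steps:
E(Y, I) = 20 (E(Y, I) = 4*5 = 20)
A = -1080 (A = -54*20 = -1080)
R(G, X) = -18 + G
((A + 124)/(R(y, -21) - 678))² = ((-1080 + 124)/((-18 - 25) - 678))² = (-956/(-43 - 678))² = (-956/(-721))² = (-956*(-1/721))² = (956/721)² = 913936/519841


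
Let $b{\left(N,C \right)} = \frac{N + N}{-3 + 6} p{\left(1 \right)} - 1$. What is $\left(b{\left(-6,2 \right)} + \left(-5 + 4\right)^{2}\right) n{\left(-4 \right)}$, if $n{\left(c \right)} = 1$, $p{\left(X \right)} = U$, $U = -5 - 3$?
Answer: $32$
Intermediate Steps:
$U = -8$ ($U = -5 - 3 = -8$)
$p{\left(X \right)} = -8$
$b{\left(N,C \right)} = -1 - \frac{16 N}{3}$ ($b{\left(N,C \right)} = \frac{N + N}{-3 + 6} \left(-8\right) - 1 = \frac{2 N}{3} \left(-8\right) - 1 = - \frac{16 N}{3} - 1 = -1 - \frac{16 N}{3}$)
$\left(b{\left(-6,2 \right)} + \left(-5 + 4\right)^{2}\right) n{\left(-4 \right)} = \left(\left(-1 - -32\right) + \left(-5 + 4\right)^{2}\right) 1 = \left(\left(-1 + 32\right) + \left(-1\right)^{2}\right) 1 = \left(31 + 1\right) 1 = 32 \cdot 1 = 32$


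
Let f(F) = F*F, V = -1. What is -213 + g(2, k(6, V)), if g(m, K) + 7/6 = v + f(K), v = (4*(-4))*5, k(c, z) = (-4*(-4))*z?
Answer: -229/6 ≈ -38.167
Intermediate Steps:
k(c, z) = 16*z
f(F) = F**2
v = -80 (v = -16*5 = -80)
g(m, K) = -487/6 + K**2 (g(m, K) = -7/6 + (-80 + K**2) = -487/6 + K**2)
-213 + g(2, k(6, V)) = -213 + (-487/6 + (16*(-1))**2) = -213 + (-487/6 + (-16)**2) = -213 + (-487/6 + 256) = -213 + 1049/6 = -229/6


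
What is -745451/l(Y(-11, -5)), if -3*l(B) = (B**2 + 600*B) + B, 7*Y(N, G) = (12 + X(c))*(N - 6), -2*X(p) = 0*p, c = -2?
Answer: -36527099/272204 ≈ -134.19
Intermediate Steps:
X(p) = 0 (X(p) = -0*p = -1/2*0 = 0)
Y(N, G) = -72/7 + 12*N/7 (Y(N, G) = ((12 + 0)*(N - 6))/7 = (12*(-6 + N))/7 = (-72 + 12*N)/7 = -72/7 + 12*N/7)
l(B) = -601*B/3 - B**2/3 (l(B) = -((B**2 + 600*B) + B)/3 = -(B**2 + 601*B)/3 = -601*B/3 - B**2/3)
-745451/l(Y(-11, -5)) = -745451*(-3/((601 + (-72/7 + (12/7)*(-11)))*(-72/7 + (12/7)*(-11)))) = -745451*(-3/((601 + (-72/7 - 132/7))*(-72/7 - 132/7))) = -745451*7/(68*(601 - 204/7)) = -745451/((-1/3*(-204/7)*4003/7)) = -745451/272204/49 = -745451*49/272204 = -36527099/272204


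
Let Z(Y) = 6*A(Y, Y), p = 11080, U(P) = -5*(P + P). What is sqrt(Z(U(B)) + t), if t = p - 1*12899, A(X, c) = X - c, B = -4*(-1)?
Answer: I*sqrt(1819) ≈ 42.65*I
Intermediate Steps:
B = 4
U(P) = -10*P
Z(Y) = 0 (Z(Y) = 6*(Y - Y) = 6*0 = 0)
t = -1819 (t = 11080 - 1*12899 = 11080 - 12899 = -1819)
sqrt(Z(U(B)) + t) = sqrt(0 - 1819) = sqrt(-1819) = I*sqrt(1819)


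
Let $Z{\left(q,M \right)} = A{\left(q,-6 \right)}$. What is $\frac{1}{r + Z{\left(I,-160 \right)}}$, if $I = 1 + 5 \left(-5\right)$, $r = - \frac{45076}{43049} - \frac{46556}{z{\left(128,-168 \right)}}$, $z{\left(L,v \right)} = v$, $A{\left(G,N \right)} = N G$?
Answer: $\frac{1808058}{759514471} \approx 0.0023805$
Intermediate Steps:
$A{\left(G,N \right)} = G N$
$r = \frac{499154119}{1808058}$ ($r = - \frac{45076}{43049} - \frac{46556}{-168} = \left(-45076\right) \frac{1}{43049} - - \frac{11639}{42} = - \frac{45076}{43049} + \frac{11639}{42} = \frac{499154119}{1808058} \approx 276.07$)
$I = -24$ ($I = 1 - 25 = -24$)
$Z{\left(q,M \right)} = - 6 q$ ($Z{\left(q,M \right)} = q \left(-6\right) = - 6 q$)
$\frac{1}{r + Z{\left(I,-160 \right)}} = \frac{1}{\frac{499154119}{1808058} - -144} = \frac{1}{\frac{499154119}{1808058} + 144} = \frac{1}{\frac{759514471}{1808058}} = \frac{1808058}{759514471}$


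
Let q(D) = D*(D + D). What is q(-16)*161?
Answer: 82432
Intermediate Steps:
q(D) = 2*D**2 (q(D) = D*(2*D) = 2*D**2)
q(-16)*161 = (2*(-16)**2)*161 = (2*256)*161 = 512*161 = 82432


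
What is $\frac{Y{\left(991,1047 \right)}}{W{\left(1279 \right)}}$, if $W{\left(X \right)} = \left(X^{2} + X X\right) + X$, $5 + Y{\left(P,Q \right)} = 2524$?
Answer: $\frac{2519}{3272961} \approx 0.00076964$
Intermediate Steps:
$Y{\left(P,Q \right)} = 2519$ ($Y{\left(P,Q \right)} = -5 + 2524 = 2519$)
$W{\left(X \right)} = X + 2 X^{2}$ ($W{\left(X \right)} = \left(X^{2} + X^{2}\right) + X = 2 X^{2} + X = X + 2 X^{2}$)
$\frac{Y{\left(991,1047 \right)}}{W{\left(1279 \right)}} = \frac{2519}{1279 \left(1 + 2 \cdot 1279\right)} = \frac{2519}{1279 \left(1 + 2558\right)} = \frac{2519}{1279 \cdot 2559} = \frac{2519}{3272961}$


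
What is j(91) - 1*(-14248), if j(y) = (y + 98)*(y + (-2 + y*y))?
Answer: 1596178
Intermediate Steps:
j(y) = (98 + y)*(-2 + y + y²) (j(y) = (98 + y)*(y + (-2 + y²)) = (98 + y)*(-2 + y + y²))
j(91) - 1*(-14248) = (-196 + 91³ + 96*91 + 99*91²) - 1*(-14248) = (-196 + 753571 + 8736 + 99*8281) + 14248 = (-196 + 753571 + 8736 + 819819) + 14248 = 1581930 + 14248 = 1596178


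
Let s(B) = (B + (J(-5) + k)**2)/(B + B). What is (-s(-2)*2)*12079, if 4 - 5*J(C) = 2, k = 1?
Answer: -12079/50 ≈ -241.58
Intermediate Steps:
J(C) = 2/5 (J(C) = 4/5 - 1/5*2 = 4/5 - 2/5 = 2/5)
s(B) = (49/25 + B)/(2*B) (s(B) = (B + (2/5 + 1)**2)/(B + B) = (B + (7/5)**2)/((2*B)) = (B + 49/25)*(1/(2*B)) = (49/25 + B)*(1/(2*B)) = (49/25 + B)/(2*B))
(-s(-2)*2)*12079 = (-(49 + 25*(-2))/(50*(-2))*2)*12079 = (-(-1)*(49 - 50)/(50*2)*2)*12079 = (-(-1)*(-1)/(50*2)*2)*12079 = (-1*1/100*2)*12079 = -1/100*2*12079 = -1/50*12079 = -12079/50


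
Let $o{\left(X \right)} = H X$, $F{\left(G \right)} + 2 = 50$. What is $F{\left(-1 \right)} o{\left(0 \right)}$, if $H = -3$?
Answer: $0$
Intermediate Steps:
$F{\left(G \right)} = 48$ ($F{\left(G \right)} = -2 + 50 = 48$)
$o{\left(X \right)} = - 3 X$
$F{\left(-1 \right)} o{\left(0 \right)} = 48 \left(\left(-3\right) 0\right) = 48 \cdot 0 = 0$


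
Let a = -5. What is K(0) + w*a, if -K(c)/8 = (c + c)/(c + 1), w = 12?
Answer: -60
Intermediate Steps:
K(c) = -16*c/(1 + c) (K(c) = -8*(c + c)/(c + 1) = -8*2*c/(1 + c) = -16*c/(1 + c))
K(0) + w*a = -16*0/(1 + 0) + 12*(-5) = -16*0/1 - 60 = -16*0*1 - 60 = 0 - 60 = -60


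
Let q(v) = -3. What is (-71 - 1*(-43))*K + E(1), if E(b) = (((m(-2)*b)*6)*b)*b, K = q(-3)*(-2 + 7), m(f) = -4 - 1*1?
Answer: 390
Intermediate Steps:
m(f) = -5 (m(f) = -4 - 1 = -5)
K = -15 (K = -3*(-2 + 7) = -3*5 = -15)
E(b) = -30*b³ (E(b) = ((-5*b*6)*b)*b = ((-30*b)*b)*b = (-30*b²)*b = -30*b³)
(-71 - 1*(-43))*K + E(1) = (-71 - 1*(-43))*(-15) - 30*1³ = (-71 + 43)*(-15) - 30*1 = -28*(-15) - 30 = 420 - 30 = 390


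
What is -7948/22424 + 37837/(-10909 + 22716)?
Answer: 188653713/66190042 ≈ 2.8502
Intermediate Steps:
-7948/22424 + 37837/(-10909 + 22716) = -7948*1/22424 + 37837/11807 = -1987/5606 + 37837*(1/11807) = -1987/5606 + 37837/11807 = 188653713/66190042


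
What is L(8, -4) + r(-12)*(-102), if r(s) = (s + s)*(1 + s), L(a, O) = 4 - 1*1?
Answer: -26925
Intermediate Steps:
L(a, O) = 3 (L(a, O) = 4 - 1 = 3)
r(s) = 2*s*(1 + s) (r(s) = (2*s)*(1 + s) = 2*s*(1 + s))
L(8, -4) + r(-12)*(-102) = 3 + (2*(-12)*(1 - 12))*(-102) = 3 + (2*(-12)*(-11))*(-102) = 3 + 264*(-102) = 3 - 26928 = -26925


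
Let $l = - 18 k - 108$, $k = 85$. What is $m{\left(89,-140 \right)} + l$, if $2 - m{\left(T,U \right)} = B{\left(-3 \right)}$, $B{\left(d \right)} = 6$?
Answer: $-1642$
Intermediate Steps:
$l = -1638$ ($l = \left(-18\right) 85 - 108 = -1530 - 108 = -1638$)
$m{\left(T,U \right)} = -4$ ($m{\left(T,U \right)} = 2 - 6 = -4$)
$m{\left(89,-140 \right)} + l = -4 - 1638 = -1642$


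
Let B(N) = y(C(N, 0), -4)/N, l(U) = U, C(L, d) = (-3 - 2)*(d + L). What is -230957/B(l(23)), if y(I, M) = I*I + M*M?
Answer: -5312011/13241 ≈ -401.18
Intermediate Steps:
C(L, d) = -5*L - 5*d (C(L, d) = -5*(L + d) = -5*L - 5*d)
y(I, M) = I² + M²
B(N) = (16 + 25*N²)/N (B(N) = ((-5*N - 5*0)² + (-4)²)/N = ((-5*N + 0)² + 16)/N = ((-5*N)² + 16)/N = (25*N² + 16)/N = (16 + 25*N²)/N)
-230957/B(l(23)) = -230957/(16/23 + 25*23) = -230957/(16*(1/23) + 575) = -230957/(16/23 + 575) = -230957/13241/23 = -230957*23/13241 = -5312011/13241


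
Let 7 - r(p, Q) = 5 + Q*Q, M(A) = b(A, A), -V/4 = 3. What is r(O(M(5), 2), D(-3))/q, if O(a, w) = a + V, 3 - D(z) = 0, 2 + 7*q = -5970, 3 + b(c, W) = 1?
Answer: 49/5972 ≈ 0.0082050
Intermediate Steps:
b(c, W) = -2 (b(c, W) = -3 + 1 = -2)
V = -12 (V = -4*3 = -12)
M(A) = -2
q = -5972/7 (q = -2/7 + (⅐)*(-5970) = -2/7 - 5970/7 = -5972/7 ≈ -853.14)
D(z) = 3 (D(z) = 3 - 1*0 = 3 + 0 = 3)
O(a, w) = -12 + a (O(a, w) = a - 12 = -12 + a)
r(p, Q) = 2 - Q² (r(p, Q) = 7 - (5 + Q*Q) = 7 - (5 + Q²) = 7 + (-5 - Q²) = 2 - Q²)
r(O(M(5), 2), D(-3))/q = (2 - 1*3²)/(-5972/7) = (2 - 1*9)*(-7/5972) = (2 - 9)*(-7/5972) = -7*(-7/5972) = 49/5972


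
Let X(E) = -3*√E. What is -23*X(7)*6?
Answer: 414*√7 ≈ 1095.3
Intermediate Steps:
-23*X(7)*6 = -(-69)*√7*6 = (69*√7)*6 = 414*√7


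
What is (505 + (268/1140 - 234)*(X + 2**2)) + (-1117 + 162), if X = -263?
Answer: 17127107/285 ≈ 60095.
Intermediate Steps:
(505 + (268/1140 - 234)*(X + 2**2)) + (-1117 + 162) = (505 + (268/1140 - 234)*(-263 + 2**2)) + (-1117 + 162) = (505 + (268*(1/1140) - 234)*(-263 + 4)) - 955 = (505 + (67/285 - 234)*(-259)) - 955 = (505 - 66623/285*(-259)) - 955 = (505 + 17255357/285) - 955 = 17399282/285 - 955 = 17127107/285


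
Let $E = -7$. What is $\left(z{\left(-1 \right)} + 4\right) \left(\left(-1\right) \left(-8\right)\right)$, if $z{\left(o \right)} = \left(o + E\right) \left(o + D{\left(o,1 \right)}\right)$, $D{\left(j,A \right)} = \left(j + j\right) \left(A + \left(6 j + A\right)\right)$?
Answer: $-416$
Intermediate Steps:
$D{\left(j,A \right)} = 2 j \left(2 A + 6 j\right)$ ($D{\left(j,A \right)} = 2 j \left(A + \left(A + 6 j\right)\right) = 2 j \left(2 A + 6 j\right)$)
$z{\left(o \right)} = \left(-7 + o\right) \left(o + 4 o \left(1 + 3 o\right)\right)$ ($z{\left(o \right)} = \left(o - 7\right) \left(o + 4 o \left(1 + 3 o\right)\right) = \left(-7 + o\right) \left(o + 4 o \left(1 + 3 o\right)\right)$)
$\left(z{\left(-1 \right)} + 4\right) \left(\left(-1\right) \left(-8\right)\right) = \left(- (-35 - -79 + 12 \left(-1\right)^{2}) + 4\right) \left(\left(-1\right) \left(-8\right)\right) = \left(- (-35 + 79 + 12 \cdot 1) + 4\right) 8 = \left(- (-35 + 79 + 12) + 4\right) 8 = \left(\left(-1\right) 56 + 4\right) 8 = \left(-56 + 4\right) 8 = \left(-52\right) 8 = -416$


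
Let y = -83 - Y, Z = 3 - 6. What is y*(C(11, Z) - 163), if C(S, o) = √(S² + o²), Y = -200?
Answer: -19071 + 117*√130 ≈ -17737.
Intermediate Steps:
Z = -3
y = 117 (y = -83 - 1*(-200) = -83 + 200 = 117)
y*(C(11, Z) - 163) = 117*(√(11² + (-3)²) - 163) = 117*(√(121 + 9) - 163) = 117*(√130 - 163) = 117*(-163 + √130) = -19071 + 117*√130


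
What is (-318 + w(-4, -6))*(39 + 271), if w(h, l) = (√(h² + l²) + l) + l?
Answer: -102300 + 620*√13 ≈ -1.0006e+5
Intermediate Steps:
w(h, l) = √(h² + l²) + 2*l (w(h, l) = (l + √(h² + l²)) + l = √(h² + l²) + 2*l)
(-318 + w(-4, -6))*(39 + 271) = (-318 + (√((-4)² + (-6)²) + 2*(-6)))*(39 + 271) = (-318 + (√(16 + 36) - 12))*310 = (-318 + (√52 - 12))*310 = (-318 + (2*√13 - 12))*310 = (-318 + (-12 + 2*√13))*310 = (-330 + 2*√13)*310 = -102300 + 620*√13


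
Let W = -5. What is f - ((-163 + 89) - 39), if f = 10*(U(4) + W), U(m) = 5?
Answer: 113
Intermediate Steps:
f = 0 (f = 10*(5 - 5) = 10*0 = 0)
f - ((-163 + 89) - 39) = 0 - ((-163 + 89) - 39) = 0 - (-74 - 39) = 0 - 1*(-113) = 0 + 113 = 113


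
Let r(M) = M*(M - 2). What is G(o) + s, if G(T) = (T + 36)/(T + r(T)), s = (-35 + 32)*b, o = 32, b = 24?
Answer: -17839/248 ≈ -71.931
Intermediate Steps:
r(M) = M*(-2 + M)
s = -72 (s = (-35 + 32)*24 = -3*24 = -72)
G(T) = (36 + T)/(T + T*(-2 + T)) (G(T) = (T + 36)/(T + T*(-2 + T)) = (36 + T)/(T + T*(-2 + T)))
G(o) + s = (36 + 32)/(32*(-1 + 32)) - 72 = (1/32)*68/31 - 72 = (1/32)*(1/31)*68 - 72 = 17/248 - 72 = -17839/248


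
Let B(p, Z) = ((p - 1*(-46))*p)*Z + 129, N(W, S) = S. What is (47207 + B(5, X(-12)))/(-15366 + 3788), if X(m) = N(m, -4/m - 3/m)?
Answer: -189939/46312 ≈ -4.1013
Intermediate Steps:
X(m) = -7/m (X(m) = -4/m - 3/m = -7/m)
B(p, Z) = 129 + Z*p*(46 + p) (B(p, Z) = ((p + 46)*p)*Z + 129 = ((46 + p)*p)*Z + 129 = (p*(46 + p))*Z + 129 = Z*p*(46 + p) + 129 = 129 + Z*p*(46 + p))
(47207 + B(5, X(-12)))/(-15366 + 3788) = (47207 + (129 - 7/(-12)*5² + 46*(-7/(-12))*5))/(-15366 + 3788) = (47207 + (129 - 7*(-1/12)*25 + 46*(-7*(-1/12))*5))/(-11578) = (47207 + (129 + (7/12)*25 + 46*(7/12)*5))*(-1/11578) = (47207 + (129 + 175/12 + 805/6))*(-1/11578) = (47207 + 1111/4)*(-1/11578) = (189939/4)*(-1/11578) = -189939/46312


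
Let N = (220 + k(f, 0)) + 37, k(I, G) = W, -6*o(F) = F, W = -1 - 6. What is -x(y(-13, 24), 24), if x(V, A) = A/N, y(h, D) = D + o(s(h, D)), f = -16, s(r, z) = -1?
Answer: -12/125 ≈ -0.096000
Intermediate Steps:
W = -7
o(F) = -F/6
k(I, G) = -7
y(h, D) = ⅙ + D (y(h, D) = D - ⅙*(-1) = D + ⅙ = ⅙ + D)
N = 250 (N = (220 - 7) + 37 = 213 + 37 = 250)
x(V, A) = A/250
-x(y(-13, 24), 24) = -24/250 = -1*12/125 = -12/125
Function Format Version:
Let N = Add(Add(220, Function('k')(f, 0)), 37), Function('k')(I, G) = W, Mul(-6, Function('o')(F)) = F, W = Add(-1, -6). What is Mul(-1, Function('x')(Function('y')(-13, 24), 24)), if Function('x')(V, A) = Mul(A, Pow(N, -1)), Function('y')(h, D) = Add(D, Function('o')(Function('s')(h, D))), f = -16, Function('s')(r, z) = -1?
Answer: Rational(-12, 125) ≈ -0.096000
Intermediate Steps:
W = -7
Function('o')(F) = Mul(Rational(-1, 6), F)
Function('k')(I, G) = -7
Function('y')(h, D) = Add(Rational(1, 6), D) (Function('y')(h, D) = Add(D, Mul(Rational(-1, 6), -1)) = Add(D, Rational(1, 6)) = Add(Rational(1, 6), D))
N = 250 (N = Add(Add(220, -7), 37) = Add(213, 37) = 250)
Function('x')(V, A) = Mul(Rational(1, 250), A) (Function('x')(V, A) = Mul(A, Pow(250, -1)) = Mul(A, Rational(1, 250)) = Mul(Rational(1, 250), A))
Mul(-1, Function('x')(Function('y')(-13, 24), 24)) = Mul(-1, Mul(Rational(1, 250), 24)) = Mul(-1, Rational(12, 125)) = Rational(-12, 125)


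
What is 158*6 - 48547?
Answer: -47599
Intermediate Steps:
158*6 - 48547 = 948 - 48547 = -47599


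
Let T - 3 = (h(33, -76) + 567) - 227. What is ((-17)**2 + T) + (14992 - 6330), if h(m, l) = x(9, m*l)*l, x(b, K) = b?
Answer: 8610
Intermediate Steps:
h(m, l) = 9*l
T = -341 (T = 3 + ((9*(-76) + 567) - 227) = 3 + ((-684 + 567) - 227) = 3 + (-117 - 227) = 3 - 344 = -341)
((-17)**2 + T) + (14992 - 6330) = ((-17)**2 - 341) + (14992 - 6330) = (289 - 341) + 8662 = -52 + 8662 = 8610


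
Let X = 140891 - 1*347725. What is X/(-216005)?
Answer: 206834/216005 ≈ 0.95754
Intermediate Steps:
X = -206834 (X = 140891 - 347725 = -206834)
X/(-216005) = -206834/(-216005) = -206834*(-1/216005) = 206834/216005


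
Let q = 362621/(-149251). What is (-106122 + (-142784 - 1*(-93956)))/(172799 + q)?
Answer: -3854407075/4298343488 ≈ -0.89672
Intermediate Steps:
q = -362621/149251 (q = 362621*(-1/149251) = -362621/149251 ≈ -2.4296)
(-106122 + (-142784 - 1*(-93956)))/(172799 + q) = (-106122 + (-142784 - 1*(-93956)))/(172799 - 362621/149251) = (-106122 + (-142784 + 93956))/(25790060928/149251) = (-106122 - 48828)*(149251/25790060928) = -154950*149251/25790060928 = -3854407075/4298343488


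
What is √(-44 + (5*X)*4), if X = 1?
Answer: 2*I*√6 ≈ 4.899*I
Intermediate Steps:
√(-44 + (5*X)*4) = √(-44 + (5*1)*4) = √(-44 + 5*4) = √(-44 + 20) = √(-24) = 2*I*√6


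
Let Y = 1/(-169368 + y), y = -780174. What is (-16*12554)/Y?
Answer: 190728804288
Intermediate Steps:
Y = -1/949542 (Y = 1/(-169368 - 780174) = 1/(-949542) = -1/949542 ≈ -1.0531e-6)
(-16*12554)/Y = (-16*12554)/(-1/949542) = -200864*(-949542) = 190728804288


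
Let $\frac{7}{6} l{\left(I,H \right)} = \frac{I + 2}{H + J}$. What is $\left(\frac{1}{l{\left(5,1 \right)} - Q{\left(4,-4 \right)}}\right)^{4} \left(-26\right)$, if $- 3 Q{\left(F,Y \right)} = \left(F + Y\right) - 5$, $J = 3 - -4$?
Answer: $- \frac{539136}{14641} \approx -36.824$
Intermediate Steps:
$J = 7$ ($J = 3 + 4 = 7$)
$Q{\left(F,Y \right)} = \frac{5}{3} - \frac{F}{3} - \frac{Y}{3}$ ($Q{\left(F,Y \right)} = - \frac{\left(F + Y\right) - 5}{3} = - \frac{-5 + F + Y}{3} = \frac{5}{3} - \frac{F}{3} - \frac{Y}{3}$)
$l{\left(I,H \right)} = \frac{6 \left(2 + I\right)}{7 \left(7 + H\right)}$ ($l{\left(I,H \right)} = \frac{6 \frac{I + 2}{H + 7}}{7} = \frac{6 \frac{2 + I}{7 + H}}{7} = \frac{6 \left(2 + I\right)}{7 \left(7 + H\right)}$)
$\left(\frac{1}{l{\left(5,1 \right)} - Q{\left(4,-4 \right)}}\right)^{4} \left(-26\right) = \left(\frac{1}{\frac{6 \left(2 + 5\right)}{7 \left(7 + 1\right)} - \left(\frac{5}{3} - \frac{4}{3} - - \frac{4}{3}\right)}\right)^{4} \left(-26\right) = \left(\frac{1}{\frac{6}{7} \cdot \frac{1}{8} \cdot 7 - \left(\frac{5}{3} - \frac{4}{3} + \frac{4}{3}\right)}\right)^{4} \left(-26\right) = \left(\frac{1}{\frac{6}{7} \cdot \frac{1}{8} \cdot 7 - \frac{5}{3}}\right)^{4} \left(-26\right) = \left(\frac{1}{\frac{3}{4} - \frac{5}{3}}\right)^{4} \left(-26\right) = \left(\frac{1}{- \frac{11}{12}}\right)^{4} \left(-26\right) = \left(- \frac{12}{11}\right)^{4} \left(-26\right) = \frac{20736}{14641} \left(-26\right) = - \frac{539136}{14641}$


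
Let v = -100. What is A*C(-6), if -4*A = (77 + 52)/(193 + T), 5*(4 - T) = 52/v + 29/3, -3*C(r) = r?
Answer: -48375/146378 ≈ -0.33048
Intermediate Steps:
C(r) = -r/3
T = 814/375 (T = 4 - (52/(-100) + 29/3)/5 = 4 - (52*(-1/100) + 29*(⅓))/5 = 4 - (-13/25 + 29/3)/5 = 4 - ⅕*686/75 = 4 - 686/375 = 814/375 ≈ 2.1707)
A = -48375/292756 (A = -(77 + 52)/(4*(193 + 814/375)) = -129/(4*73189/375) = -129*375/(4*73189) = -¼*48375/73189 = -48375/292756 ≈ -0.16524)
A*C(-6) = -(-16125)*(-6)/292756 = -48375/292756*2 = -48375/146378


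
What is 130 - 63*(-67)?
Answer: 4351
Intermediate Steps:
130 - 63*(-67) = 130 + 4221 = 4351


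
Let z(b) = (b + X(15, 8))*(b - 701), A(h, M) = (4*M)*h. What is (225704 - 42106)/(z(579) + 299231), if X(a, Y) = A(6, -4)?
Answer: 183598/240305 ≈ 0.76402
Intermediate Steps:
A(h, M) = 4*M*h
X(a, Y) = -96 (X(a, Y) = 4*(-4)*6 = -96)
z(b) = (-701 + b)*(-96 + b) (z(b) = (b - 96)*(b - 701) = (-96 + b)*(-701 + b) = (-701 + b)*(-96 + b))
(225704 - 42106)/(z(579) + 299231) = (225704 - 42106)/((67296 + 579² - 797*579) + 299231) = 183598/((67296 + 335241 - 461463) + 299231) = 183598/(-58926 + 299231) = 183598/240305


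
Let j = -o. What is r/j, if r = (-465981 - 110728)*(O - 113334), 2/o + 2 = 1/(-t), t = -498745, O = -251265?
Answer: 209739542936500899/997490 ≈ 2.1027e+11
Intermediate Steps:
o = -997490/997489 (o = 2/(-2 + 1/(-1*(-498745))) = 2/(-2 + 1/498745) = 2/(-997489/498745) = 2*(-498745/997489) = -997490/997489 ≈ -1.0000)
j = 997490/997489 (j = -1*(-997490/997489) = 997490/997489 ≈ 1.0000)
r = 210267524691 (r = (-465981 - 110728)*(-251265 - 113334) = -576709*(-364599) = 210267524691)
r/j = 210267524691/(997490/997489) = 210267524691*(997489/997490) = 209739542936500899/997490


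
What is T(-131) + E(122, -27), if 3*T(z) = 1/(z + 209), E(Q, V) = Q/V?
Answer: -3169/702 ≈ -4.5142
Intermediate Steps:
T(z) = 1/(3*(209 + z)) (T(z) = 1/(3*(z + 209)) = 1/(3*(209 + z)))
T(-131) + E(122, -27) = 1/(3*(209 - 131)) + 122/(-27) = (⅓)/78 + 122*(-1/27) = (⅓)*(1/78) - 122/27 = 1/234 - 122/27 = -3169/702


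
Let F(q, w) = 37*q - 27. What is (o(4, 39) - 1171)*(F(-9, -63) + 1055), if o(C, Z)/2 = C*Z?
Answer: -597005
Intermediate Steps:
F(q, w) = -27 + 37*q
o(C, Z) = 2*C*Z (o(C, Z) = 2*(C*Z) = 2*C*Z)
(o(4, 39) - 1171)*(F(-9, -63) + 1055) = (2*4*39 - 1171)*((-27 + 37*(-9)) + 1055) = (312 - 1171)*((-27 - 333) + 1055) = -859*(-360 + 1055) = -859*695 = -597005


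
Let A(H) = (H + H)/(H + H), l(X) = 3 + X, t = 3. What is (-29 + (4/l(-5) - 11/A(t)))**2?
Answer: 1764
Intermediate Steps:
A(H) = 1 (A(H) = (2*H)/((2*H)) = (2*H)*(1/(2*H)) = 1)
(-29 + (4/l(-5) - 11/A(t)))**2 = (-29 + (4/(3 - 5) - 11/1))**2 = (-29 + (4/(-2) - 11*1))**2 = (-29 + (4*(-1/2) - 11))**2 = (-29 + (-2 - 11))**2 = (-29 - 13)**2 = (-42)**2 = 1764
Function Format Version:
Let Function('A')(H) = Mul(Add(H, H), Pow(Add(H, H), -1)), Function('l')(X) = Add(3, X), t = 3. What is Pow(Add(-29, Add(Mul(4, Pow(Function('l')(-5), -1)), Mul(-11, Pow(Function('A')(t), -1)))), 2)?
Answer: 1764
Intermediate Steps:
Function('A')(H) = 1 (Function('A')(H) = Mul(Mul(2, H), Pow(Mul(2, H), -1)) = Mul(Mul(2, H), Mul(Rational(1, 2), Pow(H, -1))) = 1)
Pow(Add(-29, Add(Mul(4, Pow(Function('l')(-5), -1)), Mul(-11, Pow(Function('A')(t), -1)))), 2) = Pow(Add(-29, Add(Mul(4, Pow(Add(3, -5), -1)), Mul(-11, Pow(1, -1)))), 2) = Pow(Add(-29, Add(Mul(4, Pow(-2, -1)), Mul(-11, 1))), 2) = Pow(Add(-29, Add(Mul(4, Rational(-1, 2)), -11)), 2) = Pow(Add(-29, Add(-2, -11)), 2) = Pow(Add(-29, -13), 2) = Pow(-42, 2) = 1764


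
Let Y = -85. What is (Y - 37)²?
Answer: 14884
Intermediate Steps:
(Y - 37)² = (-85 - 37)² = (-122)² = 14884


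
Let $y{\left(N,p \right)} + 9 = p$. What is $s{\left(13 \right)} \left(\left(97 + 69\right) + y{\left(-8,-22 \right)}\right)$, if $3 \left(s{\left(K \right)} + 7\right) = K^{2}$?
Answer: $6660$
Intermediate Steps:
$s{\left(K \right)} = -7 + \frac{K^{2}}{3}$
$y{\left(N,p \right)} = -9 + p$
$s{\left(13 \right)} \left(\left(97 + 69\right) + y{\left(-8,-22 \right)}\right) = \left(-7 + \frac{13^{2}}{3}\right) \left(\left(97 + 69\right) - 31\right) = \left(-7 + \frac{1}{3} \cdot 169\right) \left(166 - 31\right) = \left(-7 + \frac{169}{3}\right) 135 = \frac{148}{3} \cdot 135 = 6660$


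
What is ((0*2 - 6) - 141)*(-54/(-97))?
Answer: -7938/97 ≈ -81.835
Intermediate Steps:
((0*2 - 6) - 141)*(-54/(-97)) = ((0 - 6) - 141)*(-54*(-1/97)) = (-6 - 141)*(54/97) = -147*54/97 = -7938/97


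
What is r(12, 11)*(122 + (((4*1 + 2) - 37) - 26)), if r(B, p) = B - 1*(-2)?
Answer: 910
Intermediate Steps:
r(B, p) = 2 + B (r(B, p) = B + 2 = 2 + B)
r(12, 11)*(122 + (((4*1 + 2) - 37) - 26)) = (2 + 12)*(122 + (((4*1 + 2) - 37) - 26)) = 14*(122 + (((4 + 2) - 37) - 26)) = 14*(122 + ((6 - 37) - 26)) = 14*(122 + (-31 - 26)) = 14*(122 - 57) = 14*65 = 910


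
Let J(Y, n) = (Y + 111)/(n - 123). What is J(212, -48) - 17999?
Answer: -162008/9 ≈ -18001.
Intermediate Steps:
J(Y, n) = (111 + Y)/(-123 + n)
J(212, -48) - 17999 = (111 + 212)/(-123 - 48) - 17999 = 323/(-171) - 17999 = -1/171*323 - 17999 = -17/9 - 17999 = -162008/9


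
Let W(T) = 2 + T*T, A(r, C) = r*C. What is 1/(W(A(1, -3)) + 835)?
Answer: 1/846 ≈ 0.0011820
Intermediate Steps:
A(r, C) = C*r
W(T) = 2 + T²
1/(W(A(1, -3)) + 835) = 1/((2 + (-3*1)²) + 835) = 1/((2 + (-3)²) + 835) = 1/((2 + 9) + 835) = 1/(11 + 835) = 1/846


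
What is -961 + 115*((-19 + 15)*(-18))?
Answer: 7319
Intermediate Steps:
-961 + 115*((-19 + 15)*(-18)) = -961 + 115*(-4*(-18)) = -961 + 115*72 = -961 + 8280 = 7319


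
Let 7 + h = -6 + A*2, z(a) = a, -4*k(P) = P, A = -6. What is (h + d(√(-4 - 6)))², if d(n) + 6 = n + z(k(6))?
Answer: 4185/4 - 65*I*√10 ≈ 1046.3 - 205.55*I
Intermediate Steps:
k(P) = -P/4
h = -25 (h = -7 + (-6 - 6*2) = -7 + (-6 - 12) = -7 - 18 = -25)
d(n) = -15/2 + n (d(n) = -6 + (n - ¼*6) = -6 + (n - 3/2) = -6 + (-3/2 + n) = -15/2 + n)
(h + d(√(-4 - 6)))² = (-25 + (-15/2 + √(-4 - 6)))² = (-25 + (-15/2 + √(-10)))² = (-25 + (-15/2 + I*√10))² = (-65/2 + I*√10)²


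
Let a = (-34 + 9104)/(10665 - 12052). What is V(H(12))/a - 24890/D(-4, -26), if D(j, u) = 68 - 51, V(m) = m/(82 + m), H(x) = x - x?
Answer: -24890/17 ≈ -1464.1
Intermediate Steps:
a = -9070/1387 (a = 9070/(-1387) = 9070*(-1/1387) = -9070/1387 ≈ -6.5393)
H(x) = 0
D(j, u) = 17
V(H(12))/a - 24890/D(-4, -26) = (0/(82 + 0))/(-9070/1387) - 24890/17 = (0/82)*(-1387/9070) - 24890*1/17 = (0*(1/82))*(-1387/9070) - 24890/17 = 0*(-1387/9070) - 24890/17 = 0 - 24890/17 = -24890/17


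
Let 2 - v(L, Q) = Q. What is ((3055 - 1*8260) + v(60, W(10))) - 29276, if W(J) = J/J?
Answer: -34480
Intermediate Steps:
W(J) = 1
v(L, Q) = 2 - Q
((3055 - 1*8260) + v(60, W(10))) - 29276 = ((3055 - 1*8260) + (2 - 1*1)) - 29276 = ((3055 - 8260) + (2 - 1)) - 29276 = (-5205 + 1) - 29276 = -5204 - 29276 = -34480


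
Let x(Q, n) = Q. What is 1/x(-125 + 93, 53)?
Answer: -1/32 ≈ -0.031250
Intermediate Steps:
1/x(-125 + 93, 53) = 1/(-125 + 93) = 1/(-32) = -1/32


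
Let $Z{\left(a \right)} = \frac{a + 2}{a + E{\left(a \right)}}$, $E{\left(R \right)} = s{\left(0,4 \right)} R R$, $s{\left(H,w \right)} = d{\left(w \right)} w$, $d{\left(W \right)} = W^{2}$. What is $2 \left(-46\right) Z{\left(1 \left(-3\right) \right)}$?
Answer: $\frac{92}{573} \approx 0.16056$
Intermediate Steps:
$s{\left(H,w \right)} = w^{3}$ ($s{\left(H,w \right)} = w^{2} w = w^{3}$)
$E{\left(R \right)} = 64 R^{2}$ ($E{\left(R \right)} = 4^{3} R R = 64 R R = 64 R^{2}$)
$Z{\left(a \right)} = \frac{2 + a}{a + 64 a^{2}}$ ($Z{\left(a \right)} = \frac{a + 2}{a + 64 a^{2}} = \frac{2 + a}{a + 64 a^{2}}$)
$2 \left(-46\right) Z{\left(1 \left(-3\right) \right)} = 2 \left(-46\right) \frac{2 + 1 \left(-3\right)}{1 \left(-3\right) \left(1 + 64 \cdot 1 \left(-3\right)\right)} = - 92 \frac{2 - 3}{\left(-3\right) \left(1 + 64 \left(-3\right)\right)} = - 92 \left(\left(- \frac{1}{3}\right) \frac{1}{1 - 192} \left(-1\right)\right) = - 92 \left(\left(- \frac{1}{3}\right) \frac{1}{-191} \left(-1\right)\right) = - 92 \left(\left(- \frac{1}{3}\right) \left(- \frac{1}{191}\right) \left(-1\right)\right) = \left(-92\right) \left(- \frac{1}{573}\right) = \frac{92}{573}$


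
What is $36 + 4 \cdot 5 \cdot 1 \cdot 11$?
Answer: $256$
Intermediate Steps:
$36 + 4 \cdot 5 \cdot 1 \cdot 11 = 36 + 20 \cdot 1 \cdot 11 = 36 + 20 \cdot 11 = 36 + 220 = 256$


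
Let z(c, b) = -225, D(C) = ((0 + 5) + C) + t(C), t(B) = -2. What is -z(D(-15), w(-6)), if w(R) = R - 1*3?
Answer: 225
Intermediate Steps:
w(R) = -3 + R (w(R) = R - 3 = -3 + R)
D(C) = 3 + C (D(C) = ((0 + 5) + C) - 2 = (5 + C) - 2 = 3 + C)
-z(D(-15), w(-6)) = -1*(-225) = 225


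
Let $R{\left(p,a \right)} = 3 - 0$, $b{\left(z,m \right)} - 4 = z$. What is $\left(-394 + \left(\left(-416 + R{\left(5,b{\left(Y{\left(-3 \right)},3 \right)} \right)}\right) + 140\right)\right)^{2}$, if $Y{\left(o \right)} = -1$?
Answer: $444889$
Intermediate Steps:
$b{\left(z,m \right)} = 4 + z$
$R{\left(p,a \right)} = 3$ ($R{\left(p,a \right)} = 3 + 0 = 3$)
$\left(-394 + \left(\left(-416 + R{\left(5,b{\left(Y{\left(-3 \right)},3 \right)} \right)}\right) + 140\right)\right)^{2} = \left(-394 + \left(\left(-416 + 3\right) + 140\right)\right)^{2} = \left(-394 + \left(-413 + 140\right)\right)^{2} = \left(-394 - 273\right)^{2} = \left(-667\right)^{2} = 444889$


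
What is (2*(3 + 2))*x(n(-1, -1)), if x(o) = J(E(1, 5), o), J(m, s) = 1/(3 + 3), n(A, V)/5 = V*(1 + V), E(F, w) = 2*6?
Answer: 5/3 ≈ 1.6667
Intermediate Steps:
E(F, w) = 12
n(A, V) = 5*V*(1 + V) (n(A, V) = 5*(V*(1 + V)) = 5*V*(1 + V))
J(m, s) = ⅙ (J(m, s) = 1/6 = ⅙)
x(o) = ⅙
(2*(3 + 2))*x(n(-1, -1)) = (2*(3 + 2))*(⅙) = (2*5)*(⅙) = 10*(⅙) = 5/3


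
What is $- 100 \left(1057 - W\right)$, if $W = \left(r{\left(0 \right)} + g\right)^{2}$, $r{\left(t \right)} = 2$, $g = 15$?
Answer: $-76800$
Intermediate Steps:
$W = 289$ ($W = \left(2 + 15\right)^{2} = 17^{2} = 289$)
$- 100 \left(1057 - W\right) = - 100 \left(1057 - 289\right) = \left(-100\right) 768 = -76800$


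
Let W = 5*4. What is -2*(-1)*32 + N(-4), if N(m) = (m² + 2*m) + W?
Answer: 92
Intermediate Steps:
W = 20
N(m) = 20 + m² + 2*m (N(m) = (m² + 2*m) + 20 = 20 + m² + 2*m)
-2*(-1)*32 + N(-4) = -2*(-1)*32 + (20 + (-4)² + 2*(-4)) = 2*32 + (20 + 16 - 8) = 64 + 28 = 92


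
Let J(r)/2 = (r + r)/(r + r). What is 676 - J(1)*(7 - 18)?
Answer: 698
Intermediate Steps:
J(r) = 2 (J(r) = 2*((r + r)/(r + r)) = 2*((2*r)/((2*r))) = 2*((2*r)*(1/(2*r))) = 2*1 = 2)
676 - J(1)*(7 - 18) = 676 - 2*(7 - 18) = 676 - 2*(-11) = 676 - 1*(-22) = 676 + 22 = 698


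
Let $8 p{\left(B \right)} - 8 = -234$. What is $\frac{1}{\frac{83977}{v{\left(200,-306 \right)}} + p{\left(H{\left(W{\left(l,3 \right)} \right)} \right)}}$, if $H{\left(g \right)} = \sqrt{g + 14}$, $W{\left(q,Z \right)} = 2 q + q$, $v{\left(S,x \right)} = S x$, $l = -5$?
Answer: $- \frac{61200}{1812877} \approx -0.033759$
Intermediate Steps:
$W{\left(q,Z \right)} = 3 q$
$H{\left(g \right)} = \sqrt{14 + g}$
$p{\left(B \right)} = - \frac{113}{4}$ ($p{\left(B \right)} = 1 + \frac{1}{8} \left(-234\right) = 1 - \frac{117}{4} = - \frac{113}{4}$)
$\frac{1}{\frac{83977}{v{\left(200,-306 \right)}} + p{\left(H{\left(W{\left(l,3 \right)} \right)} \right)}} = \frac{1}{\frac{83977}{200 \left(-306\right)} - \frac{113}{4}} = \frac{1}{\frac{83977}{-61200} - \frac{113}{4}} = \frac{1}{83977 \left(- \frac{1}{61200}\right) - \frac{113}{4}} = \frac{1}{- \frac{83977}{61200} - \frac{113}{4}} = \frac{1}{- \frac{1812877}{61200}} = - \frac{61200}{1812877}$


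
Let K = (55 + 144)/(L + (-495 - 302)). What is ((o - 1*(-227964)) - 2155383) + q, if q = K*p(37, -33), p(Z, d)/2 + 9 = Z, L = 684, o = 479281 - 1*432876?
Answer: -212565726/113 ≈ -1.8811e+6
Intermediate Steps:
o = 46405 (o = 479281 - 432876 = 46405)
K = -199/113 (K = (55 + 144)/(684 + (-495 - 302)) = 199/(684 - 797) = 199/(-113) = 199*(-1/113) = -199/113 ≈ -1.7611)
p(Z, d) = -18 + 2*Z
q = -11144/113 (q = -199*(-18 + 2*37)/113 = -199*(-18 + 74)/113 = -199/113*56 = -11144/113 ≈ -98.620)
((o - 1*(-227964)) - 2155383) + q = ((46405 - 1*(-227964)) - 2155383) - 11144/113 = ((46405 + 227964) - 2155383) - 11144/113 = (274369 - 2155383) - 11144/113 = -1881014 - 11144/113 = -212565726/113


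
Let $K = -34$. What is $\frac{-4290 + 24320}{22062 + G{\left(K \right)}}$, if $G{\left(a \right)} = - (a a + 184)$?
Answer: $\frac{10015}{10361} \approx 0.96661$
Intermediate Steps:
$G{\left(a \right)} = -184 - a^{2}$ ($G{\left(a \right)} = - (a^{2} + 184) = - (184 + a^{2}) = -184 - a^{2}$)
$\frac{-4290 + 24320}{22062 + G{\left(K \right)}} = \frac{-4290 + 24320}{22062 - 1340} = \frac{20030}{22062 - 1340} = \frac{20030}{20722} = 20030 \cdot \frac{1}{20722} = \frac{10015}{10361}$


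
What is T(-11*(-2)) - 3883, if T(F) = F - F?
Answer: -3883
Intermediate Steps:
T(F) = 0
T(-11*(-2)) - 3883 = 0 - 3883 = -3883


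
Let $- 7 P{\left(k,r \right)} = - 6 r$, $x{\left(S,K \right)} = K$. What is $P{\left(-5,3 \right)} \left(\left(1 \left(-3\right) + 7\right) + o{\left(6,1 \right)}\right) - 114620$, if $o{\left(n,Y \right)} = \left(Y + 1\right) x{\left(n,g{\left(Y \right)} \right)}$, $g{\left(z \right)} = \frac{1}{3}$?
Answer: $-114608$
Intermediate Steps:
$g{\left(z \right)} = \frac{1}{3}$
$o{\left(n,Y \right)} = \frac{1}{3} + \frac{Y}{3}$ ($o{\left(n,Y \right)} = \left(Y + 1\right) \frac{1}{3} = \left(1 + Y\right) \frac{1}{3} = \frac{1}{3} + \frac{Y}{3}$)
$P{\left(k,r \right)} = \frac{6 r}{7}$ ($P{\left(k,r \right)} = - \frac{\left(-6\right) r}{7} = \frac{6 r}{7}$)
$P{\left(-5,3 \right)} \left(\left(1 \left(-3\right) + 7\right) + o{\left(6,1 \right)}\right) - 114620 = \frac{6}{7} \cdot 3 \left(\left(1 \left(-3\right) + 7\right) + \left(\frac{1}{3} + \frac{1}{3} \cdot 1\right)\right) - 114620 = \frac{18 \left(\left(-3 + 7\right) + \left(\frac{1}{3} + \frac{1}{3}\right)\right)}{7} - 114620 = \frac{18 \left(4 + \frac{2}{3}\right)}{7} - 114620 = \frac{18}{7} \cdot \frac{14}{3} - 114620 = 12 - 114620 = -114608$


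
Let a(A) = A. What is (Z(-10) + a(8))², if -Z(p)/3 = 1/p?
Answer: 6889/100 ≈ 68.890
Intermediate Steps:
Z(p) = -3/p
(Z(-10) + a(8))² = (-3/(-10) + 8)² = (-3*(-⅒) + 8)² = (3/10 + 8)² = (83/10)² = 6889/100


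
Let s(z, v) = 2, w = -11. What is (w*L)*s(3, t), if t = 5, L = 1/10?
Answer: -11/5 ≈ -2.2000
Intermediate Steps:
L = 1/10 ≈ 0.10000
(w*L)*s(3, t) = -11*1/10*2 = -11/10*2 = -11/5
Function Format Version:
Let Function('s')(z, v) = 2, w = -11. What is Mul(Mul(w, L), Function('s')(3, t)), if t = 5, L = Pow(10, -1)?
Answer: Rational(-11, 5) ≈ -2.2000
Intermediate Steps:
L = Rational(1, 10) ≈ 0.10000
Mul(Mul(w, L), Function('s')(3, t)) = Mul(Mul(-11, Rational(1, 10)), 2) = Mul(Rational(-11, 10), 2) = Rational(-11, 5)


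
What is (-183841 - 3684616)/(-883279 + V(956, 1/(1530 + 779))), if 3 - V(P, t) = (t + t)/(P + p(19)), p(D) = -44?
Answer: 4073113849128/930004833505 ≈ 4.3797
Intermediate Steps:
V(P, t) = 3 - 2*t/(-44 + P) (V(P, t) = 3 - (t + t)/(P - 44) = 3 - 2*t/(-44 + P))
(-183841 - 3684616)/(-883279 + V(956, 1/(1530 + 779))) = (-183841 - 3684616)/(-883279 + (-132 - 2/(1530 + 779) + 3*956)/(-44 + 956)) = -3868457/(-883279 + (-132 - 2/2309 + 2868)/912) = -3868457/(-883279 + (1/912)*(6317422/2309)) = -3868457/(-883279 + 3158711/1052904) = -3868457/(-930004833505/1052904) = -3868457*(-1052904/930004833505) = 4073113849128/930004833505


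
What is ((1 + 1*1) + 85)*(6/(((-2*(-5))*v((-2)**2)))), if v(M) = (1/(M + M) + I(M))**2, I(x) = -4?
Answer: 16704/4805 ≈ 3.4764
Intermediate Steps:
v(M) = (-4 + 1/(2*M))**2 (v(M) = (1/(M + M) - 4)**2 = (1/(2*M) - 4)**2 = (-4 + 1/(2*M))**2)
((1 + 1*1) + 85)*(6/(((-2*(-5))*v((-2)**2)))) = ((1 + 1*1) + 85)*(6/(((-2*(-5))*((1 - 8*(-2)**2)**2/(4*((-2)**2)**2))))) = ((1 + 1) + 85)*(6/((10*((1/4)*(1 - 8*4)**2/4**2)))) = (2 + 85)*(6/((10*((1/4)*(1/16)*(1 - 32)**2)))) = 87*(6/((10*((1/4)*(1/16)*(-31)**2)))) = 87*(6/((10*((1/4)*(1/16)*961)))) = 87*(6/((10*(961/64)))) = 87*(6/(4805/32)) = 87*(6*(32/4805)) = 87*(192/4805) = 16704/4805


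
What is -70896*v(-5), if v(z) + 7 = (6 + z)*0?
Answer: 496272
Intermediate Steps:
v(z) = -7 (v(z) = -7 + (6 + z)*0 = -7 + 0 = -7)
-70896*v(-5) = -70896*(-7) = 496272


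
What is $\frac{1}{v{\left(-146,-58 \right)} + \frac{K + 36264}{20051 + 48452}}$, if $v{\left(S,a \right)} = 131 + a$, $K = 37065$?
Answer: $\frac{68503}{5074048} \approx 0.013501$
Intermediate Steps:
$\frac{1}{v{\left(-146,-58 \right)} + \frac{K + 36264}{20051 + 48452}} = \frac{1}{\left(131 - 58\right) + \frac{37065 + 36264}{20051 + 48452}} = \frac{1}{73 + \frac{73329}{68503}} = \frac{1}{\frac{5074048}{68503}} = \frac{68503}{5074048}$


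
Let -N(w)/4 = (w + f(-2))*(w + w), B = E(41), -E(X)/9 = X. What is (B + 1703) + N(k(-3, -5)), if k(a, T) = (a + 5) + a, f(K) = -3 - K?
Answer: 1318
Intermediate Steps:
E(X) = -9*X
B = -369 (B = -9*41 = -369)
k(a, T) = 5 + 2*a (k(a, T) = (5 + a) + a = 5 + 2*a)
N(w) = -8*w*(-1 + w) (N(w) = -4*(w + (-3 - 1*(-2)))*(w + w) = -4*(w + (-3 + 2))*2*w = -4*(w - 1)*2*w = -4*(-1 + w)*2*w = -8*w*(-1 + w))
(B + 1703) + N(k(-3, -5)) = (-369 + 1703) + 8*(5 + 2*(-3))*(1 - (5 + 2*(-3))) = 1334 + 8*(5 - 6)*(1 - (5 - 6)) = 1334 + 8*(-1)*(1 - 1*(-1)) = 1334 + 8*(-1)*(1 + 1) = 1334 + 8*(-1)*2 = 1334 - 16 = 1318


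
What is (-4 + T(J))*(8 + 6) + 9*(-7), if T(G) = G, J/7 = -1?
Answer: -217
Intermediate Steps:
J = -7 (J = 7*(-1) = -7)
(-4 + T(J))*(8 + 6) + 9*(-7) = (-4 - 7)*(8 + 6) + 9*(-7) = -11*14 - 63 = -154 - 63 = -217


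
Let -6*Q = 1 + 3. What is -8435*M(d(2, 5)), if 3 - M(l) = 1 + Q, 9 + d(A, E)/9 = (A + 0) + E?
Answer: -67480/3 ≈ -22493.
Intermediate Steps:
Q = -⅔ (Q = -(1 + 3)/6 = -⅙*4 = -⅔ ≈ -0.66667)
d(A, E) = -81 + 9*A + 9*E (d(A, E) = -81 + 9*((A + 0) + E) = -81 + 9*(A + E) = -81 + (9*A + 9*E) = -81 + 9*A + 9*E)
M(l) = 8/3 (M(l) = 3 - (1 - ⅔) = 3 - 1*⅓ = 3 - ⅓ = 8/3)
-8435*M(d(2, 5)) = -8435*8/3 = -67480/3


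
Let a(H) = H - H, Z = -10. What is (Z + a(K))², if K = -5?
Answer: 100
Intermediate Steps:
a(H) = 0
(Z + a(K))² = (-10 + 0)² = (-10)² = 100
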